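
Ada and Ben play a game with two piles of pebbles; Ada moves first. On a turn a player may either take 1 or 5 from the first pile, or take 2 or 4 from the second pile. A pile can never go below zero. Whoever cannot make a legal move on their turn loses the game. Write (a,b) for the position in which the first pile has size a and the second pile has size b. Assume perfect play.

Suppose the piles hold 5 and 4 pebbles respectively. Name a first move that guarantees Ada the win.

Move to (5,2).

Work bottom-up. With no move the player to move loses. Otherwise the position is W if at least one move leads to an L position for the opponent, and L if every move leads to a W.
No move ever increases a pile, so every position that can arise here has a ≤ 5 and b ≤ 4; it is enough to label the cells with 0 ≤ a ≤ 5 and 0 ≤ b ≤ 4.
Every move lowers a or b (never raises either), so fill the grid row by row in increasing a, and left to right within a row: each cell's successors are then already labelled.
      b=0  b=1  b=2  b=3  b=4
a=0:    L    L    W    W    W
a=1:    W    W    L    L    W
a=2:    L    L    W    W    W
a=3:    W    W    L    L    W
a=4:    L    L    W    W    W
a=5:    W    W    L    L    W
Cells with no legal move (terminal, hence L): (0,0), (0,1).
The remaining L cells, each justified by listing all of its moves:
(1,2): L (options (0,2)(W), (1,0)(W) are all W)
(1,3): L (options (0,3)(W), (1,1)(W) are all W)
(2,0): L (sole option (1,0)(W) is W)
(2,1): L (sole option (1,1)(W) is W)
(3,2): L (options (2,2)(W), (3,0)(W) are all W)
(3,3): L (options (2,3)(W), (3,1)(W) are all W)
(4,0): L (sole option (3,0)(W) is W)
(4,1): L (sole option (3,1)(W) is W)
(5,2): L (options (4,2)(W), (0,2)(W), (5,0)(W) are all W)
(5,3): L (options (4,3)(W), (0,3)(W), (5,1)(W) are all W)
Every other cell has at least one move into one of the L cells above, so it is W.
From (5,4), the L positions reachable in one move are: (5,2).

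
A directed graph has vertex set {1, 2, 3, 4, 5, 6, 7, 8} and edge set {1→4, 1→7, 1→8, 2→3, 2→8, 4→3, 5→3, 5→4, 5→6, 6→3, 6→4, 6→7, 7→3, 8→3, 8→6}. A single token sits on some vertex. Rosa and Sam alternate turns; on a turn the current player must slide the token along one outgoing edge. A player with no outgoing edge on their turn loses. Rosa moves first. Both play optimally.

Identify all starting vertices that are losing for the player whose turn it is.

Use the standard recursion: the mover loses at a terminal position; elsewhere, the mover wins exactly when some move hands the opponent an L position.
Every edge goes from a vertex to one that appears earlier in the order 3, 4, 7, 6, 5, 8, 1, 2, so processing vertices in that order labels each vertex after all of its successors.
3: no outgoing edge → L
4: reaches L-position 3 → W
7: reaches L-position 3 → W
6: reaches L-position 3 → W
5: reaches L-position 3 → W
8: reaches L-position 3 → W
1: only reaches 8(W), 7(W), 4(W), all W → L
2: reaches L-position 3 → W
Reading off the rows marked L gives the requested list; there are 2 such vertices.

1, 3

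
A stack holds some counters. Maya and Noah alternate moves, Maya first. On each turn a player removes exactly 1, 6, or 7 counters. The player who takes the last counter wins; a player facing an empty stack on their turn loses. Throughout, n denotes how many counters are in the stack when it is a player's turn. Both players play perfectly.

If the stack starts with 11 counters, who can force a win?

Classify positions by backward induction: terminal positions (no move available) are L. From any other position, the mover wins iff some move reaches an L.
n=0: no move → L
n=1: can move to 0, which is L ⇒ W
n=2: the only move is to 1(W), a W ⇒ L
n=3: can move to 2, which is L ⇒ W
n=4: the only move is to 3(W), a W ⇒ L
n=5: can move to 4, which is L ⇒ W
n=6: can move to 0, which is L ⇒ W
n=7: can move to 0, which is L ⇒ W
n=8: can move to 2, which is L ⇒ W
n=9: can move to 2, which is L ⇒ W
n=10: can move to 4, which is L ⇒ W
n=11: can move to 4, which is L ⇒ W
The starting position 11 is W: Maya should remove 7, leaving 4, handing over an L position.

Maya wins.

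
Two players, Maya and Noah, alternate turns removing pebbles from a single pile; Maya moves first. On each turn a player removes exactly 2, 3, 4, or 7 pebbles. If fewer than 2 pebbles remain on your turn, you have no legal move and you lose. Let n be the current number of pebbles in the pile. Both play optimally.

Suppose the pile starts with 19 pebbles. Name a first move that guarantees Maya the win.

Build the W/L table. Terminal = L. A non-terminal position is W if it has a move to some L; otherwise it is L.
n=0: no move → L
n=1: no move → L
n=2: can move to 0, which is L ⇒ W
n=3: can move to 1, which is L ⇒ W
n=4: can move to 1, which is L ⇒ W
n=5: can move to 1, which is L ⇒ W
n=6: moves to 4(W), 3(W), 2(W); every one is W ⇒ L
n=7: can move to 0, which is L ⇒ W
n=8: can move to 6, which is L ⇒ W
n=9: can move to 6, which is L ⇒ W
n=10: can move to 6, which is L ⇒ W
n=11: moves to 9(W), 8(W), 7(W), 4(W); every one is W ⇒ L
n=12: moves to 10(W), 9(W), 8(W), 5(W); every one is W ⇒ L
n=13: can move to 11, which is L ⇒ W
n=14: can move to 12, which is L ⇒ W
n=15: can move to 12, which is L ⇒ W
n=16: can move to 12, which is L ⇒ W
n=17: moves to 15(W), 14(W), 13(W), 10(W); every one is W ⇒ L
n=18: can move to 11, which is L ⇒ W
n=19: can move to 17, which is L ⇒ W
From 19, the L positions reachable in one move are: 17, 12. Any move reaching one of these is winning.

Remove 2, leaving 17.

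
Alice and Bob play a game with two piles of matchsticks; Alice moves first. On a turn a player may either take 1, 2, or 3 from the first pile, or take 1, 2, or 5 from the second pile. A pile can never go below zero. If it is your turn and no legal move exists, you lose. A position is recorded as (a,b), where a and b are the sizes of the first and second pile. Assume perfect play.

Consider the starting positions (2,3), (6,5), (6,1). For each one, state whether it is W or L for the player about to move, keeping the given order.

Classify positions by backward induction: terminal positions (no move available) are L. From any other position, the mover wins iff some move reaches an L.
No move ever increases a pile, so every position that can arise here has a ≤ 6 and b ≤ 5; it is enough to label the cells with 0 ≤ a ≤ 6 and 0 ≤ b ≤ 5.
Every move lowers a or b (never raises either), so fill the grid row by row in increasing a, and left to right within a row: each cell's successors are then already labelled.
      b=0  b=1  b=2  b=3  b=4  b=5
a=0:    L    W    W    L    W    W
a=1:    W    L    W    W    L    W
a=2:    W    W    L    W    W    L
a=3:    W    W    W    W    W    W
a=4:    L    W    W    L    W    W
a=5:    W    L    W    W    L    W
a=6:    W    W    L    W    W    L
Cells with no legal move (terminal, hence L): (0,0).
The remaining L cells, each justified by listing all of its moves:
(0,3): only reaches (0,2)(W), (0,1)(W), all W → L
(1,1): only reaches (0,1)(W), (1,0)(W), all W → L
(1,4): only reaches (0,4)(W), (1,3)(W), (1,2)(W), all W → L
(2,2): only reaches (1,2)(W), (0,2)(W), (2,1)(W), (2,0)(W), all W → L
(2,5): only reaches (1,5)(W), (0,5)(W), (2,4)(W), (2,3)(W), (2,0)(W), all W → L
(4,0): only reaches (3,0)(W), (2,0)(W), (1,0)(W), all W → L
(4,3): only reaches (3,3)(W), (2,3)(W), (1,3)(W), (4,2)(W), (4,1)(W), all W → L
(5,1): only reaches (4,1)(W), (3,1)(W), (2,1)(W), (5,0)(W), all W → L
(5,4): only reaches (4,4)(W), (3,4)(W), (2,4)(W), (5,3)(W), (5,2)(W), all W → L
(6,2): only reaches (5,2)(W), (4,2)(W), (3,2)(W), (6,1)(W), (6,0)(W), all W → L
(6,5): only reaches (5,5)(W), (4,5)(W), (3,5)(W), (6,4)(W), (6,3)(W), (6,0)(W), all W → L
Every other cell has at least one move into one of the L cells above, so it is W.
(2,3): the move to (0,3) reaches an L cell, so W
(6,5): one of the L cells justified above, so L
(6,1): the move to (5,1) reaches an L cell, so W

(2,3): W, (6,5): L, (6,1): W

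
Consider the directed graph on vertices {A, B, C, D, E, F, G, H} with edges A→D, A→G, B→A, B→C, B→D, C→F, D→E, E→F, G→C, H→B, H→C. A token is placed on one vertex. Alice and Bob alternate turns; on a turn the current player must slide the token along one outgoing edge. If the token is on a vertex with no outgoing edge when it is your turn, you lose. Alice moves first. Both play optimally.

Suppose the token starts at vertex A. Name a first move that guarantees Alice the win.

Move to D.

Positions with no move are L. A position that does have a move is losing for the player to move precisely when every available move leads to a winning position for the opponent. Fill in the labels:
Every edge goes from a vertex to one that appears earlier in the order F, E, C, G, D, A, B, H, so processing vertices in that order labels each vertex after all of its successors.
F: no outgoing edge → L
E: W (go to F, an L position)
C: W (go to F, an L position)
G: L (sole option C(W) is W)
D: L (sole option E(W) is W)
A: W (go to D, an L position)
B: W (go to D, an L position)
H: L (options B(W), C(W) are all W)
From A, the L positions reachable in one move are: D, G. Any move reaching one of these is winning.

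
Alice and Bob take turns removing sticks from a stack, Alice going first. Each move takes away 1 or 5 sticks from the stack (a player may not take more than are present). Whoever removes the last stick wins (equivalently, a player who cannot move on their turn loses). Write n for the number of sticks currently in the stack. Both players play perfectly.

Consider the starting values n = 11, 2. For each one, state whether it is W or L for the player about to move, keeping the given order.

11: W, 2: L

Classify positions by backward induction: terminal positions (no move available) are L. From any other position, the mover wins iff some move reaches an L.
n=0: no move → L
n=1: W (go to 0, an L position)
n=2: L (sole option 1(W) is W)
n=3: W (go to 2, an L position)
n=4: L (sole option 3(W) is W)
n=5: W (go to 4, an L position)
n=6: L (options 5(W), 1(W) are all W)
n=7: W (go to 6, an L position)
n=8: L (options 7(W), 3(W) are all W)
n=9: W (go to 8, an L position)
n=10: L (options 9(W), 5(W) are all W)
n=11: W (go to 10, an L position)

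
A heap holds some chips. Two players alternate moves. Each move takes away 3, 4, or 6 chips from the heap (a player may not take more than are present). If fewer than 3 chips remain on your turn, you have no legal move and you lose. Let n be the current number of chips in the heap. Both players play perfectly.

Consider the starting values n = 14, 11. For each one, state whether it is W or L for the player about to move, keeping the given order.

Compute win/loss labels from the base case upward. A position with no move is L. Any other position is W if it can reach an L in one move, else L.
n=0: no move → L
n=1: no move → L
n=2: no move → L
n=3: can move to 0, which is L ⇒ W
n=4: can move to 1, which is L ⇒ W
n=5: can move to 2, which is L ⇒ W
n=6: can move to 2, which is L ⇒ W
n=7: can move to 1, which is L ⇒ W
n=8: can move to 2, which is L ⇒ W
n=9: moves to 6(W), 5(W), 3(W); every one is W ⇒ L
n=10: moves to 7(W), 6(W), 4(W); every one is W ⇒ L
n=11: moves to 8(W), 7(W), 5(W); every one is W ⇒ L
n=12: can move to 9, which is L ⇒ W
n=13: can move to 10, which is L ⇒ W
n=14: can move to 11, which is L ⇒ W

14: W, 11: L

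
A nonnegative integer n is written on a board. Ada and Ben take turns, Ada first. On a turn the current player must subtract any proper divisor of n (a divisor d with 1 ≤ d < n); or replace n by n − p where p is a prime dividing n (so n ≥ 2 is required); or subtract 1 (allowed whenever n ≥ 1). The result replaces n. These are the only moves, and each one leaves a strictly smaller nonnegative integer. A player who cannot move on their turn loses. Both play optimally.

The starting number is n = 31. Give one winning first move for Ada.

Move to 0.

Compute win/loss labels from the base case upward. A position with no move is L. Any other position is W if it can reach an L in one move, else L.
n=0: no move → L
n=1: can move to 0, which is L ⇒ W
n=2: can move to 0, which is L ⇒ W
n=3: can move to 0, which is L ⇒ W
n=4: moves to 2(W), 3(W); every one is W ⇒ L
n=5: can move to 0, which is L ⇒ W
n=6: can move to 4, which is L ⇒ W
n=7: can move to 0, which is L ⇒ W
n=8: can move to 4, which is L ⇒ W
n=9: moves to 6(W), 8(W); every one is W ⇒ L
n=10: can move to 9, which is L ⇒ W
n=11: can move to 0, which is L ⇒ W
n=12: can move to 9, which is L ⇒ W
n=13: can move to 0, which is L ⇒ W
n=14: moves to 7(W), 12(W), 13(W); every one is W ⇒ L
n=15: can move to 14, which is L ⇒ W
n=16: can move to 14, which is L ⇒ W
n=17: can move to 0, which is L ⇒ W
n=18: can move to 9, which is L ⇒ W
n=19: can move to 0, which is L ⇒ W
n=20: moves to 10(W), 15(W), 16(W), 18(W), 19(W); every one is W ⇒ L
n=21: can move to 14, which is L ⇒ W
n=22: can move to 20, which is L ⇒ W
n=23: can move to 0, which is L ⇒ W
n=24: can move to 20, which is L ⇒ W
n=25: can move to 20, which is L ⇒ W
n=26: moves to 13(W), 24(W), 25(W); every one is W ⇒ L
n=27: can move to 26, which is L ⇒ W
n=28: can move to 14, which is L ⇒ W
n=29: can move to 0, which is L ⇒ W
n=30: can move to 20, which is L ⇒ W
n=31: can move to 0, which is L ⇒ W
From 31, the L positions reachable in one move are: 0.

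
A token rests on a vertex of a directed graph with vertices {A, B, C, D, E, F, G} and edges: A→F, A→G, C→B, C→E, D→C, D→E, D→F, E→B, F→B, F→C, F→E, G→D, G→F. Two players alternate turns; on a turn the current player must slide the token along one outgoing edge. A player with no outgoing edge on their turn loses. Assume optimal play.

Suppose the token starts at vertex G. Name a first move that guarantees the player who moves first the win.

Move to D.

Compute win/loss labels from the base case upward. A position with no move is L. Any other position is W if it can reach an L in one move, else L.
Every edge goes from a vertex to one that appears earlier in the order B, E, C, F, D, G, A, so processing vertices in that order labels each vertex after all of its successors.
B: no outgoing edge → L
E: reaches L-position B → W
C: reaches L-position B → W
F: reaches L-position B → W
D: only reaches F(W), C(W), E(W), all W → L
G: reaches L-position D → W
A: only reaches G(W), F(W), all W → L
From G, the L positions reachable in one move are: D.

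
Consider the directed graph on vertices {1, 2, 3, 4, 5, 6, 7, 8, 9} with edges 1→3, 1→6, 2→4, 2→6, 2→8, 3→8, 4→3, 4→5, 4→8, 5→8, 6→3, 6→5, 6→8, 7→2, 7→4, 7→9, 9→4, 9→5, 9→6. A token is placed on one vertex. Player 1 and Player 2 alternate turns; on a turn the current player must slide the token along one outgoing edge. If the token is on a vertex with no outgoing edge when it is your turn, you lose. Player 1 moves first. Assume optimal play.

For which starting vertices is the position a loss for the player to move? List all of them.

Build the W/L table. Terminal = L. A non-terminal position is W if it has a move to some L; otherwise it is L.
Every edge goes from a vertex to one that appears earlier in the order 8, 3, 5, 6, 4, 2, 9, 7, 1, so processing vertices in that order labels each vertex after all of its successors.
8: no outgoing edge → L
3: W (go to 8, an L position)
5: W (go to 8, an L position)
6: W (go to 8, an L position)
4: W (go to 8, an L position)
2: W (go to 8, an L position)
9: L (options 4(W), 6(W), 5(W) are all W)
7: W (go to 9, an L position)
1: L (options 6(W), 3(W) are all W)
The losing starting vertices are exactly the entries labelled L in this table (3 of them).

1, 8, 9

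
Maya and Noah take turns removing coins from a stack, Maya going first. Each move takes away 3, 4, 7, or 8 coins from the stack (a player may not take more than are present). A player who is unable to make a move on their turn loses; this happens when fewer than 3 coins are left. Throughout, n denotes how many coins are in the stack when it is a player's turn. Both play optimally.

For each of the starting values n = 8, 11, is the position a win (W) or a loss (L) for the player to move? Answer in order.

8: W, 11: L

Work bottom-up. With no move the player to move loses. Otherwise the position is W if at least one move leads to an L position for the opponent, and L if every move leads to a W.
n=0: no move → L
n=1: no move → L
n=2: no move → L
n=3: can move to 0, which is L ⇒ W
n=4: can move to 1, which is L ⇒ W
n=5: can move to 2, which is L ⇒ W
n=6: can move to 2, which is L ⇒ W
n=7: can move to 0, which is L ⇒ W
n=8: can move to 1, which is L ⇒ W
n=9: can move to 2, which is L ⇒ W
n=10: can move to 2, which is L ⇒ W
n=11: moves to 8(W), 7(W), 4(W), 3(W); every one is W ⇒ L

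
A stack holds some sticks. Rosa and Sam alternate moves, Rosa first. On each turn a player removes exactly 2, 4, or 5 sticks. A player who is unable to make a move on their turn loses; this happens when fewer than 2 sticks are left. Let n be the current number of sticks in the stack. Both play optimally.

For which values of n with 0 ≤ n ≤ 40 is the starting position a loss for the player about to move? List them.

0, 1, 7, 8, 14, 15, 21, 22, 28, 29, 35, 36

Compute win/loss labels from the base case upward. A position with no move is L. Any other position is W if it can reach an L in one move, else L.
n=0: no move → L
n=1: no move → L
n=2: →0(L), so W
n=3: →1(L), so W
n=4: →0(L), so W
n=5: →1(L), so W
n=6: →1(L), so W
n=7: →5(W), 3(W), 2(W) — all W, so L
n=8: →6(W), 4(W), 3(W) — all W, so L
n=9: →7(L), so W
n=10: →8(L), so W
n=11: →7(L), so W
n=12: →8(L), so W
n=13: →8(L), so W
n=14: →12(W), 10(W), 9(W) — all W, so L
n=15: →13(W), 11(W), 10(W) — all W, so L
n=16: →14(L), so W
n=17: →15(L), so W
n=18: →14(L), so W
n=19: →15(L), so W
n=20: →15(L), so W
n=21: →19(W), 17(W), 16(W) — all W, so L
n=22: →20(W), 18(W), 17(W) — all W, so L
n=23: →21(L), so W
n=24: →22(L), so W
n=25: →21(L), so W
n=26: →22(L), so W
n=27: →22(L), so W
n=28: →26(W), 24(W), 23(W) — all W, so L
n=29: →27(W), 25(W), 24(W) — all W, so L
n=30: →28(L), so W
n=31: →29(L), so W
n=32: →28(L), so W
n=33: →29(L), so W
n=34: →29(L), so W
n=35: →33(W), 31(W), 30(W) — all W, so L
n=36: →34(W), 32(W), 31(W) — all W, so L
n=37: →35(L), so W
n=38: →36(L), so W
n=39: →35(L), so W
n=40: →36(L), so W
The losing starting values of n are exactly the entries labelled L in this table (12 of them).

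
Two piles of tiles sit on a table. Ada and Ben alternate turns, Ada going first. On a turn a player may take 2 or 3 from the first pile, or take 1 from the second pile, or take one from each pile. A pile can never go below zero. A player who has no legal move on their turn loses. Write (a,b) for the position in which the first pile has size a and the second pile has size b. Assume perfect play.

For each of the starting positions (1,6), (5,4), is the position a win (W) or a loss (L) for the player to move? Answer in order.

(1,6): L, (5,4): W

Work bottom-up. With no move the player to move loses. Otherwise the position is W if at least one move leads to an L position for the opponent, and L if every move leads to a W.
No move ever increases a pile, so every position that can arise here has a ≤ 5 and b ≤ 6; it is enough to label the cells with 0 ≤ a ≤ 5 and 0 ≤ b ≤ 6.
Every move lowers a or b (never raises either), so fill the grid row by row in increasing a, and left to right within a row: each cell's successors are then already labelled.
      b=0  b=1  b=2  b=3  b=4  b=5  b=6
a=0:    L    W    L    W    L    W    L
a=1:    L    W    L    W    L    W    L
a=2:    W    W    W    W    W    W    W
a=3:    W    L    W    L    W    L    W
a=4:    W    L    W    L    W    L    W
a=5:    L    W    W    W    W    W    W
Cells with no legal move (terminal, hence L): (0,0), (1,0).
The remaining L cells, each justified by listing all of its moves:
(0,2): L (sole option (0,1)(W) is W)
(0,4): L (sole option (0,3)(W) is W)
(0,6): L (sole option (0,5)(W) is W)
(1,2): L (options (1,1)(W), (0,1)(W) are all W)
(1,4): L (options (1,3)(W), (0,3)(W) are all W)
(1,6): L (options (1,5)(W), (0,5)(W) are all W)
(3,1): L (options (1,1)(W), (0,1)(W), (3,0)(W), (2,0)(W) are all W)
(3,3): L (options (1,3)(W), (0,3)(W), (3,2)(W), (2,2)(W) are all W)
(3,5): L (options (1,5)(W), (0,5)(W), (3,4)(W), (2,4)(W) are all W)
(4,1): L (options (2,1)(W), (1,1)(W), (4,0)(W), (3,0)(W) are all W)
(4,3): L (options (2,3)(W), (1,3)(W), (4,2)(W), (3,2)(W) are all W)
(4,5): L (options (2,5)(W), (1,5)(W), (4,4)(W), (3,4)(W) are all W)
(5,0): L (options (3,0)(W), (2,0)(W) are all W)
Every other cell has at least one move into one of the L cells above, so it is W.
(1,6): one of the L cells justified above, so L
(5,4): the move to (4,3) reaches an L cell, so W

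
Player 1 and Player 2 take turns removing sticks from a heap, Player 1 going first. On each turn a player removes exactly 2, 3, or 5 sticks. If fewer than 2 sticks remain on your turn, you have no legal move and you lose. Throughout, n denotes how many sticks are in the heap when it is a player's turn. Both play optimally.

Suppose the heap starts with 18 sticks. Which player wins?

Player 1 wins.

Compute win/loss labels from the base case upward. A position with no move is L. Any other position is W if it can reach an L in one move, else L.
n=0: no move → L
n=1: no move → L
n=2: reaches L-position 0 → W
n=3: reaches L-position 1 → W
n=4: reaches L-position 1 → W
n=5: reaches L-position 0 → W
n=6: reaches L-position 1 → W
n=7: only reaches 5(W), 4(W), 2(W), all W → L
n=8: only reaches 6(W), 5(W), 3(W), all W → L
n=9: reaches L-position 7 → W
n=10: reaches L-position 8 → W
n=11: reaches L-position 8 → W
n=12: reaches L-position 7 → W
n=13: reaches L-position 8 → W
n=14: only reaches 12(W), 11(W), 9(W), all W → L
n=15: only reaches 13(W), 12(W), 10(W), all W → L
n=16: reaches L-position 14 → W
n=17: reaches L-position 15 → W
n=18: reaches L-position 15 → W
The starting position 18 is W: Player 1 should remove 3, leaving 15, handing over an L position.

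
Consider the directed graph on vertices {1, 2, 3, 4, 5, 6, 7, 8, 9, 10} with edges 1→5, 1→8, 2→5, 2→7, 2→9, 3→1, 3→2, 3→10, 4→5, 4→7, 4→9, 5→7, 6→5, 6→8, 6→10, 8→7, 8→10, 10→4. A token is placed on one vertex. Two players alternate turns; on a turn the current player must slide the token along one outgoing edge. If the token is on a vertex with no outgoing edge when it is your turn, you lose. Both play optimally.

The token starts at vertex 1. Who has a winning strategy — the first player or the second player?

Use the standard recursion: the mover loses at a terminal position; elsewhere, the mover wins exactly when some move hands the opponent an L position.
Every edge goes from a vertex to one that appears earlier in the order 9, 7, 5, 4, 10, 8, 2, 6, 1, 3, so processing vertices in that order labels each vertex after all of its successors.
9: no outgoing edge → L
7: no outgoing edge → L
5: W (go to 7, an L position)
4: W (go to 7, an L position)
10: L (sole option 4(W) is W)
8: W (go to 10, an L position)
2: W (go to 7, an L position)
6: W (go to 10, an L position)
1: L (options 8(W), 5(W) are all W)
3: W (go to 1, an L position)
Every move from 1 reaches a W position, so the mover loses.

The second player wins.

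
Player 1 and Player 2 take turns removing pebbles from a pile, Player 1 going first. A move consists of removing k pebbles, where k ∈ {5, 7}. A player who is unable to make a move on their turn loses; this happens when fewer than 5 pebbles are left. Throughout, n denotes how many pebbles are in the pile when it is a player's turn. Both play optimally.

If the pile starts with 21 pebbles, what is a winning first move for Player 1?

Remove 5, leaving 16.

Positions with no move are L. A position that does have a move is losing for the player to move precisely when every available move leads to a winning position for the opponent. Fill in the labels:
n=0: no move → L
n=1: no move → L
n=2: no move → L
n=3: no move → L
n=4: no move → L
n=5: reaches L-position 0 → W
n=6: reaches L-position 1 → W
n=7: reaches L-position 2 → W
n=8: reaches L-position 3 → W
n=9: reaches L-position 4 → W
n=10: reaches L-position 3 → W
n=11: reaches L-position 4 → W
n=12: only reaches 7(W), 5(W), all W → L
n=13: only reaches 8(W), 6(W), all W → L
n=14: only reaches 9(W), 7(W), all W → L
n=15: only reaches 10(W), 8(W), all W → L
n=16: only reaches 11(W), 9(W), all W → L
n=17: reaches L-position 12 → W
n=18: reaches L-position 13 → W
n=19: reaches L-position 14 → W
n=20: reaches L-position 15 → W
n=21: reaches L-position 16 → W
From 21, the L positions reachable in one move are: 16, 14. Any move reaching one of these is winning.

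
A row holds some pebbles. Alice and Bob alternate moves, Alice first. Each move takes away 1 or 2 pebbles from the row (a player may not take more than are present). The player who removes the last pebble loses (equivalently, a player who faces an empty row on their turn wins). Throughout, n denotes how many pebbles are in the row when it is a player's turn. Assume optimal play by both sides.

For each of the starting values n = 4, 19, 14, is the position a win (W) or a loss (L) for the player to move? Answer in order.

Build the W/L table. Terminal = W. A non-terminal position is W if it has a move to some L; otherwise it is L.
n=0: no move; the opponent has just taken the last pebble and therefore loses → W
n=1: →0(W) only, which is W, so L
n=2: →1(L), so W
n=3: →1(L), so W
n=4: →3(W), 2(W) — all W, so L
n=5: →4(L), so W
n=6: →4(L), so W
n=7: →6(W), 5(W) — all W, so L
n=8: →7(L), so W
n=9: →7(L), so W
n=10: →9(W), 8(W) — all W, so L
n=11: →10(L), so W
n=12: →10(L), so W
n=13: →12(W), 11(W) — all W, so L
n=14: →13(L), so W
n=15: →13(L), so W
n=16: →15(W), 14(W) — all W, so L
n=17: →16(L), so W
n=18: →16(L), so W
n=19: →18(W), 17(W) — all W, so L

4: L, 19: L, 14: W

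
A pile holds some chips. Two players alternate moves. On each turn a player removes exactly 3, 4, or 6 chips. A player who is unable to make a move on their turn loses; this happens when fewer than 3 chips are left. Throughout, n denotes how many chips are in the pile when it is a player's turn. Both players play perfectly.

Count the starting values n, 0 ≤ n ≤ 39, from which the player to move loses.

15

Work bottom-up. With no move the player to move loses. Otherwise the position is W if at least one move leads to an L position for the opponent, and L if every move leads to a W.
n=0: no move → L
n=1: no move → L
n=2: no move → L
n=3: reaches L-position 0 → W
n=4: reaches L-position 1 → W
n=5: reaches L-position 2 → W
n=6: reaches L-position 2 → W
n=7: reaches L-position 1 → W
n=8: reaches L-position 2 → W
n=9: only reaches 6(W), 5(W), 3(W), all W → L
n=10: only reaches 7(W), 6(W), 4(W), all W → L
n=11: only reaches 8(W), 7(W), 5(W), all W → L
n=12: reaches L-position 9 → W
n=13: reaches L-position 10 → W
n=14: reaches L-position 11 → W
n=15: reaches L-position 11 → W
n=16: reaches L-position 10 → W
n=17: reaches L-position 11 → W
n=18: only reaches 15(W), 14(W), 12(W), all W → L
n=19: only reaches 16(W), 15(W), 13(W), all W → L
n=20: only reaches 17(W), 16(W), 14(W), all W → L
n=21: reaches L-position 18 → W
n=22: reaches L-position 19 → W
n=23: reaches L-position 20 → W
n=24: reaches L-position 20 → W
n=25: reaches L-position 19 → W
n=26: reaches L-position 20 → W
n=27: only reaches 24(W), 23(W), 21(W), all W → L
n=28: only reaches 25(W), 24(W), 22(W), all W → L
n=29: only reaches 26(W), 25(W), 23(W), all W → L
n=30: reaches L-position 27 → W
n=31: reaches L-position 28 → W
n=32: reaches L-position 29 → W
n=33: reaches L-position 29 → W
n=34: reaches L-position 28 → W
n=35: reaches L-position 29 → W
n=36: only reaches 33(W), 32(W), 30(W), all W → L
n=37: only reaches 34(W), 33(W), 31(W), all W → L
n=38: only reaches 35(W), 34(W), 32(W), all W → L
n=39: reaches L-position 36 → W
L entries with 0 ≤ n ≤ 39: n = 0, 1, 2, 9, 10, 11, 18, 19, 20, 27, 28, 29, 36, 37, 38; that makes 15.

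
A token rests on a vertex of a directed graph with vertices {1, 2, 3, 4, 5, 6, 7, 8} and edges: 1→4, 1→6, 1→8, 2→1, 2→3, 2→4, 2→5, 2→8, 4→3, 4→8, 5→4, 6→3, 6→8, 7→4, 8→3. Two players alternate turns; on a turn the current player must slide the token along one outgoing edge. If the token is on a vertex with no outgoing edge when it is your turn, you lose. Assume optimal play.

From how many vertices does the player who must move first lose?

4

Label each position W (a win for the player to move) or L (a loss). A position with no legal move is L; any other position is W exactly when some move reaches an L, and L when every move reaches a W.
Every edge goes from a vertex to one that appears earlier in the order 3, 8, 4, 6, 5, 7, 1, 2, so processing vertices in that order labels each vertex after all of its successors.
3: no outgoing edge → L
8: can move to 3, which is L ⇒ W
4: can move to 3, which is L ⇒ W
6: can move to 3, which is L ⇒ W
5: the only move is to 4(W), a W ⇒ L
7: the only move is to 4(W), a W ⇒ L
1: moves to 6(W), 4(W), 8(W); every one is W ⇒ L
2: can move to 1, which is L ⇒ W
The L vertices are 1, 3, 5, 7; that is 4 in all.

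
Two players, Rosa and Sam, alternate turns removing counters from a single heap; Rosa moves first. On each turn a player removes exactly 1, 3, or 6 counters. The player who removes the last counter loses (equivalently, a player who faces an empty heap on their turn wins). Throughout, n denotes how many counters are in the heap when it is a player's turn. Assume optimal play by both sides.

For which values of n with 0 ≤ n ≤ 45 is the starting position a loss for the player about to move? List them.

Label each position W (a win for the player to move) or L (a loss). A position with no legal move is W; any other position is W exactly when some move reaches an L, and L when every move reaches a W.
n=0: no move; the opponent has just taken the last counter and therefore loses → W
n=1: only reaches 0(W), which is W → L
n=2: reaches L-position 1 → W
n=3: only reaches 2(W), 0(W), all W → L
n=4: reaches L-position 3 → W
n=5: only reaches 4(W), 2(W), all W → L
n=6: reaches L-position 5 → W
n=7: reaches L-position 1 → W
n=8: reaches L-position 5 → W
n=9: reaches L-position 3 → W
n=10: only reaches 9(W), 7(W), 4(W), all W → L
n=11: reaches L-position 10 → W
n=12: only reaches 11(W), 9(W), 6(W), all W → L
n=13: reaches L-position 12 → W
n=14: only reaches 13(W), 11(W), 8(W), all W → L
n=15: reaches L-position 14 → W
n=16: reaches L-position 10 → W
n=17: reaches L-position 14 → W
n=18: reaches L-position 12 → W
n=19: only reaches 18(W), 16(W), 13(W), all W → L
n=20: reaches L-position 19 → W
n=21: only reaches 20(W), 18(W), 15(W), all W → L
n=22: reaches L-position 21 → W
n=23: only reaches 22(W), 20(W), 17(W), all W → L
n=24: reaches L-position 23 → W
n=25: reaches L-position 19 → W
n=26: reaches L-position 23 → W
n=27: reaches L-position 21 → W
n=28: only reaches 27(W), 25(W), 22(W), all W → L
n=29: reaches L-position 28 → W
n=30: only reaches 29(W), 27(W), 24(W), all W → L
n=31: reaches L-position 30 → W
n=32: only reaches 31(W), 29(W), 26(W), all W → L
n=33: reaches L-position 32 → W
n=34: reaches L-position 28 → W
n=35: reaches L-position 32 → W
n=36: reaches L-position 30 → W
n=37: only reaches 36(W), 34(W), 31(W), all W → L
n=38: reaches L-position 37 → W
n=39: only reaches 38(W), 36(W), 33(W), all W → L
n=40: reaches L-position 39 → W
n=41: only reaches 40(W), 38(W), 35(W), all W → L
n=42: reaches L-position 41 → W
n=43: reaches L-position 37 → W
n=44: reaches L-position 41 → W
n=45: reaches L-position 39 → W
The losing starting values of n are exactly the entries labelled L in this table (15 of them).

1, 3, 5, 10, 12, 14, 19, 21, 23, 28, 30, 32, 37, 39, 41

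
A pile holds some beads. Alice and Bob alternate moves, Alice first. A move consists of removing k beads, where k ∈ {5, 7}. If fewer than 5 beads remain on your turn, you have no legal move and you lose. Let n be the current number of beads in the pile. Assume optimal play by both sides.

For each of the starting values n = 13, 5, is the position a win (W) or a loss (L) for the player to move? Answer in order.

Use the standard recursion: the mover loses at a terminal position; elsewhere, the mover wins exactly when some move hands the opponent an L position.
n=0: no move → L
n=1: no move → L
n=2: no move → L
n=3: no move → L
n=4: no move → L
n=5: →0(L), so W
n=6: →1(L), so W
n=7: →2(L), so W
n=8: →3(L), so W
n=9: →4(L), so W
n=10: →3(L), so W
n=11: →4(L), so W
n=12: →7(W), 5(W) — all W, so L
n=13: →8(W), 6(W) — all W, so L

13: L, 5: W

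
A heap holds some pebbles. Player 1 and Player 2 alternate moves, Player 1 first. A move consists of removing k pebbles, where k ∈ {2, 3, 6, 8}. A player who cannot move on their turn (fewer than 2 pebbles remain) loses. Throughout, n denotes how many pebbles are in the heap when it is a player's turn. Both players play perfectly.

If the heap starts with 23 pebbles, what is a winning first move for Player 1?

Remove 8, leaving 15.

Classify positions by backward induction: terminal positions (no move available) are L. From any other position, the mover wins iff some move reaches an L.
n=0: no move → L
n=1: no move → L
n=2: can move to 0, which is L ⇒ W
n=3: can move to 1, which is L ⇒ W
n=4: can move to 1, which is L ⇒ W
n=5: moves to 3(W), 2(W); every one is W ⇒ L
n=6: can move to 0, which is L ⇒ W
n=7: can move to 5, which is L ⇒ W
n=8: can move to 5, which is L ⇒ W
n=9: can move to 1, which is L ⇒ W
n=10: moves to 8(W), 7(W), 4(W), 2(W); every one is W ⇒ L
n=11: can move to 5, which is L ⇒ W
n=12: can move to 10, which is L ⇒ W
n=13: can move to 10, which is L ⇒ W
n=14: moves to 12(W), 11(W), 8(W), 6(W); every one is W ⇒ L
n=15: moves to 13(W), 12(W), 9(W), 7(W); every one is W ⇒ L
n=16: can move to 14, which is L ⇒ W
n=17: can move to 15, which is L ⇒ W
n=18: can move to 15, which is L ⇒ W
n=19: moves to 17(W), 16(W), 13(W), 11(W); every one is W ⇒ L
n=20: can move to 14, which is L ⇒ W
n=21: can move to 19, which is L ⇒ W
n=22: can move to 19, which is L ⇒ W
n=23: can move to 15, which is L ⇒ W
From 23, the L positions reachable in one move are: 15.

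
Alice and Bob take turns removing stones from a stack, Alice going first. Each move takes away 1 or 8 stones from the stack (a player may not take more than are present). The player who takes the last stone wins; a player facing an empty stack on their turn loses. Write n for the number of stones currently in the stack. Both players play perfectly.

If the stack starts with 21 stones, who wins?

Alice wins.

Build the W/L table. Terminal = L. A non-terminal position is W if it has a move to some L; otherwise it is L.
n=0: no move → L
n=1: W (go to 0, an L position)
n=2: L (sole option 1(W) is W)
n=3: W (go to 2, an L position)
n=4: L (sole option 3(W) is W)
n=5: W (go to 4, an L position)
n=6: L (sole option 5(W) is W)
n=7: W (go to 6, an L position)
n=8: W (go to 0, an L position)
n=9: L (options 8(W), 1(W) are all W)
n=10: W (go to 9, an L position)
n=11: L (options 10(W), 3(W) are all W)
n=12: W (go to 11, an L position)
n=13: L (options 12(W), 5(W) are all W)
n=14: W (go to 13, an L position)
n=15: L (options 14(W), 7(W) are all W)
n=16: W (go to 15, an L position)
n=17: W (go to 9, an L position)
n=18: L (options 17(W), 10(W) are all W)
n=19: W (go to 18, an L position)
n=20: L (options 19(W), 12(W) are all W)
n=21: W (go to 20, an L position)
The starting position 21 is W: Alice should remove 1, leaving 20, handing over an L position.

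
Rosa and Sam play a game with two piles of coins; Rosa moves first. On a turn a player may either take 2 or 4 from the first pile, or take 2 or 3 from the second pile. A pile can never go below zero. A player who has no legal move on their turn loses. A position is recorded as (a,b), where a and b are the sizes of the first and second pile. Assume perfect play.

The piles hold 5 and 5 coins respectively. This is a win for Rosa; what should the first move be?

Label each position W (a win for the player to move) or L (a loss). A position with no legal move is L; any other position is W exactly when some move reaches an L, and L when every move reaches a W.
No move ever increases a pile, so every position that can arise here has a ≤ 5 and b ≤ 5; it is enough to label the cells with 0 ≤ a ≤ 5 and 0 ≤ b ≤ 5.
Every move lowers a or b (never raises either), so fill the grid row by row in increasing a, and left to right within a row: each cell's successors are then already labelled.
      b=0  b=1  b=2  b=3  b=4  b=5
a=0:    L    L    W    W    W    L
a=1:    L    L    W    W    W    L
a=2:    W    W    L    L    W    W
a=3:    W    W    L    L    W    W
a=4:    W    W    W    W    L    W
a=5:    W    W    W    W    L    W
Cells with no legal move (terminal, hence L): (0,0), (0,1), (1,0), (1,1).
The remaining L cells, each justified by listing all of its moves:
(0,5): →(0,3)(W), (0,2)(W) — all W, so L
(1,5): →(1,3)(W), (1,2)(W) — all W, so L
(2,2): →(0,2)(W), (2,0)(W) — all W, so L
(2,3): →(0,3)(W), (2,1)(W), (2,0)(W) — all W, so L
(3,2): →(1,2)(W), (3,0)(W) — all W, so L
(3,3): →(1,3)(W), (3,1)(W), (3,0)(W) — all W, so L
(4,4): →(2,4)(W), (0,4)(W), (4,2)(W), (4,1)(W) — all W, so L
(5,4): →(3,4)(W), (1,4)(W), (5,2)(W), (5,1)(W) — all W, so L
Every other cell has at least one move into one of the L cells above, so it is W.
From (5,5), the L positions reachable in one move are: (1,5).

Move to (1,5).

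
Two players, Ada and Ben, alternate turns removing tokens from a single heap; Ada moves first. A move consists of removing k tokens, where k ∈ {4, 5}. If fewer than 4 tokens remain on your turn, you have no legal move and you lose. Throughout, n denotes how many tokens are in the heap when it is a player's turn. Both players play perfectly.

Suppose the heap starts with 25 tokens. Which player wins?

Compute win/loss labels from the base case upward. A position with no move is L. Any other position is W if it can reach an L in one move, else L.
n=0: no move → L
n=1: no move → L
n=2: no move → L
n=3: no move → L
n=4: reaches L-position 0 → W
n=5: reaches L-position 1 → W
n=6: reaches L-position 2 → W
n=7: reaches L-position 3 → W
n=8: reaches L-position 3 → W
n=9: only reaches 5(W), 4(W), all W → L
n=10: only reaches 6(W), 5(W), all W → L
n=11: only reaches 7(W), 6(W), all W → L
n=12: only reaches 8(W), 7(W), all W → L
n=13: reaches L-position 9 → W
n=14: reaches L-position 10 → W
n=15: reaches L-position 11 → W
n=16: reaches L-position 12 → W
n=17: reaches L-position 12 → W
n=18: only reaches 14(W), 13(W), all W → L
n=19: only reaches 15(W), 14(W), all W → L
n=20: only reaches 16(W), 15(W), all W → L
n=21: only reaches 17(W), 16(W), all W → L
n=22: reaches L-position 18 → W
n=23: reaches L-position 19 → W
n=24: reaches L-position 20 → W
n=25: reaches L-position 21 → W
From 25 Ada can remove 4, leaving 21, reaching an L position.

Ada wins.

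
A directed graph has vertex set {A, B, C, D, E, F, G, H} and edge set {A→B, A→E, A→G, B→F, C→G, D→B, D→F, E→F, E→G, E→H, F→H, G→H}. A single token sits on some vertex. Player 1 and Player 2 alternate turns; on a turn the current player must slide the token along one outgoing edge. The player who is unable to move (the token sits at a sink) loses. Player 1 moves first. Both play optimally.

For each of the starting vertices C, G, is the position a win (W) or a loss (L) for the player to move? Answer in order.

C: L, G: W

Positions with no move are L. A position that does have a move is losing for the player to move precisely when every available move leads to a winning position for the opponent. Fill in the labels:
Every edge goes from a vertex to one that appears earlier in the order H, G, F, B, E, C, A, D, so processing vertices in that order labels each vertex after all of its successors.
H: no outgoing edge → L
G: reaches L-position H → W
F: reaches L-position H → W
B: only reaches F(W), which is W → L
E: reaches L-position H → W
C: only reaches G(W), which is W → L
A: reaches L-position B → W
D: reaches L-position B → W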